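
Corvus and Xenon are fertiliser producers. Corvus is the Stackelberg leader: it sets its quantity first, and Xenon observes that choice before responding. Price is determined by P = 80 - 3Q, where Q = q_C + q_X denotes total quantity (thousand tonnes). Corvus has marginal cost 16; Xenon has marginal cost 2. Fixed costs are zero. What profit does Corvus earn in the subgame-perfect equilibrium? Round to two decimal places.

104.17

The follower Xenon best-responds to any q_C: π_X = (80 - 3Q)q_X - 2q_X.
Follower FOC: 78 - 3q_C - 6q_X = 0, so q_X(q_C) = (78 - 3q_C)/6.
Corvus substitutes q_X(q_C) into its own profit: π_C = q_C(80 - 3q_C - (78 - 3q_C)/2) - 16q_C = (41 - (3/2)q_C)q_C - 16q_C.
Maximising: ∂π_C/∂q_C = 25 - 3q_C = 0, giving q_C = 25/3.
Then q_X = (78 - 3·(25/3))/6 = 53/6.
Price P = 80 - 3·(103/6) = 57/2.
Corvus's profit: (57/2 - 16)·(25/3) = 625/6.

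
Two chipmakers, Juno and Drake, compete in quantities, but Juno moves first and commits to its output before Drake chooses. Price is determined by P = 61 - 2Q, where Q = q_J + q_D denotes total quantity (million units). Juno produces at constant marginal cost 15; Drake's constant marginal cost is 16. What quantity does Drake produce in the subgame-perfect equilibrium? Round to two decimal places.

The follower Drake best-responds to any q_J: π_D = (61 - 2Q)q_D - 16q_D.
Follower FOC: 45 - 2q_J - 4q_D = 0, so q_D(q_J) = (45 - 2q_J)/4.
The leader anticipates this reaction. Substituting into P = 61 - 2Q gives P = 77/2 - q_J, so π_J = (77/2 - q_J)q_J - 15q_J.
The leader's first-order condition 47/2 - 2q_J = 0 yields q_J = 47/4.
Then q_D = (45 - 2·(47/4))/4 = 43/8.

5.38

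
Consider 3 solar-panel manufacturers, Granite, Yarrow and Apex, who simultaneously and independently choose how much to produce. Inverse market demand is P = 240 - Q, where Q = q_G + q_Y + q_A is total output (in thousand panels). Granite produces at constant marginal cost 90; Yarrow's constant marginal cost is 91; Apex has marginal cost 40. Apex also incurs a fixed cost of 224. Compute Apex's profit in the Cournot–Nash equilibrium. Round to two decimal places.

Granite's profit: π_G = (240 - Q)q_G - (90q_G). Setting ∂π_G/∂q_G = 0: 150 - 2q_G - (q_Y + q_A) = 0.
Yarrow's first-order condition: 149 - 2q_Y - (q_G + q_A) = 0.
Apex's first-order condition: 200 - 2q_A - (q_G + q_Y) = 0.
Adding the 3 first-order conditions: 499 − 4Q = 0, so Q = 499/4.
Back-substituting: q_G = (150 − 499/4) = 101/4, q_Y = (149 − 499/4) = 97/4, q_A = (200 − 499/4) = 301/4.
Price P = 240 - 499/4 = 461/4.
Apex's profit: (461/4 - 40)·(301/4) - 224 = 5438.5625.

5438.56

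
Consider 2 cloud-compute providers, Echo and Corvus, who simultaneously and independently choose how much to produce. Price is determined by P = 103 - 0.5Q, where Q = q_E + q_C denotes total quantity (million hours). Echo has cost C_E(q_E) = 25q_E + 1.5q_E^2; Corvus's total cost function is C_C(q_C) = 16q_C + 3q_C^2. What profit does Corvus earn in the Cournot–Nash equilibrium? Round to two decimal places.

433.97

Echo's profit: π_E = (103 - 0.5Q)q_E - (25q_E + (3/2)q_E²). Setting ∂π_E/∂q_E = 0: 78 - 4q_E - (1/2)(q_C) = 0.
Corvus's first-order condition: 87 - 7q_C - (1/2)(q_E) = 0.
Best responses: q_E = (78 - (1/2)q_C)/4, q_C = (87 - (1/2)q_E)/7.
Solving the pair: q_E = 670/37, q_C = 412/37.
Price P = 103 - (1/2)·(1082/37) = 88.3784.
Corvus's profit: 88.3784·(412/37) - 16·(412/37) - 3(412/37)² = 433.9693.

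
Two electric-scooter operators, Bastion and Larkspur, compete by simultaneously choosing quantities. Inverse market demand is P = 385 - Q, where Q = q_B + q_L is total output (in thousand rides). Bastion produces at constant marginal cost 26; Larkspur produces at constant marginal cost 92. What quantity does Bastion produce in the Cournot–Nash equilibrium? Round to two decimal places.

141.67

Bastion's profit: π_B = (385 - Q)q_B - (26q_B). Setting ∂π_B/∂q_B = 0: 359 - 2q_B - (q_L) = 0.
Larkspur's profit: π_L = (385 - Q)q_L - (92q_L). Setting ∂π_L/∂q_L = 0: 293 - 2q_L - (q_B) = 0.
Best responses: q_B = (359 - q_L)/2, q_L = (293 - q_B)/2.
Solving the pair: q_B = 425/3, q_L = 227/3.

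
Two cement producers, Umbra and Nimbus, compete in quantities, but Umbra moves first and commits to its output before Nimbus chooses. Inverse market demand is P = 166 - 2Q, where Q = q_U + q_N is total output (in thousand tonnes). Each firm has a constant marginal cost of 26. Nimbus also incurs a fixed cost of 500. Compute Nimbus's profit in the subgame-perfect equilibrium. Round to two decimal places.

112.50

Solve by backward induction. Given q_U, the follower Nimbus maximises π_N = (166 - 2q_U - 2q_N)q_N - 26q_N.
∂π_N/∂q_N = 140 - 2q_U - 4q_N = 0 gives the reaction function q_N = (140 - 2q_U)/4.
The leader anticipates this reaction. Substituting into P = 166 - 2Q gives P = 96 - q_U, so π_U = (96 - q_U)q_U - 26q_U.
Leader FOC: 70 - 2q_U = 0, so q_U = 35.
Then q_N = (140 - 2·35)/4 = 35/2.
Price P = 166 - 2·(105/2) = 61.
Nimbus's profit: (61 - 26)·(35/2) - 500 = 225/2.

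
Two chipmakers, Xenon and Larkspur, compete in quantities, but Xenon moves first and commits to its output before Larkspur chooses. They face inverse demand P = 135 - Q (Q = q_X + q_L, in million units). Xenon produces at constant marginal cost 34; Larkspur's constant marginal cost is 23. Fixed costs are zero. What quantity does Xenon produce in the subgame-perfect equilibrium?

45

The follower Larkspur best-responds to any q_X: π_L = (135 - Q)q_L - 23q_L.
Follower FOC: 112 - q_X - 2q_L = 0, so q_L(q_X) = (112 - q_X)/2.
The leader anticipates this reaction. Substituting into P = 135 - Q gives P = 79 - (1/2)q_X, so π_X = (79 - (1/2)q_X)q_X - 34q_X.
Leader FOC: 45 - q_X = 0, so q_X = 45.
Then q_L = (112 - 45)/2 = 67/2.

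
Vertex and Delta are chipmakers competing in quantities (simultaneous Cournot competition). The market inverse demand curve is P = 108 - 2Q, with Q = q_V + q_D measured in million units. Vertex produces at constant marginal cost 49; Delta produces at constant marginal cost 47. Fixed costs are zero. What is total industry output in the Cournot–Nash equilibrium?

20

Vertex's profit: π_V = (108 - 2Q)q_V - (49q_V). Setting ∂π_V/∂q_V = 0: 59 - 4q_V - 2(q_D) = 0.
Delta's first-order condition: 61 - 4q_D - 2(q_V) = 0.
Best responses: q_V = (59 - 2q_D)/4, q_D = (61 - 2q_V)/4.
Substituting one into the other gives q_V = 19/2 and q_D = 21/2.
Total output Q = 19/2 + 21/2 = 20.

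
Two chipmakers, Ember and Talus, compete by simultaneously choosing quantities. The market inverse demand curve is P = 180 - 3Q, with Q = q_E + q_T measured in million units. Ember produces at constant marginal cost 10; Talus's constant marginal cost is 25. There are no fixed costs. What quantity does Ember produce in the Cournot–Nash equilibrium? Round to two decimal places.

Ember's profit: π_E = (180 - 3Q)q_E - (10q_E). Setting ∂π_E/∂q_E = 0: 170 - 6q_E - 3(q_T) = 0.
Talus's first-order condition: 155 - 6q_T - 3(q_E) = 0.
Rearranging gives the reaction functions q_E = (170 - 3q_T)/6 and q_T = (155 - 3q_E)/6.
Substituting one into the other gives q_E = 185/9 and q_T = 140/9.

20.56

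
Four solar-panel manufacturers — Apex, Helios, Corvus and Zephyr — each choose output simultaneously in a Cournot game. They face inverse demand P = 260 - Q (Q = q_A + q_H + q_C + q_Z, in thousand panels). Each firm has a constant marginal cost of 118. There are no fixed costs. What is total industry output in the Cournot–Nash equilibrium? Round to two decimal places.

A representative firm's profit is π_i = q_i(260 - Q) - 118q_i.
Setting ∂π_i/∂q_i = 0 with rivals' quantities fixed: 142 - 2q_i - Σ_{j≠i} q_j = 0.
With identical firms every q_j equals q_i, so Σ_{j≠i} q_j = 3q_i and 142 = 5q_i, giving q_i = 142/5.
Total output Q = 142/5 + 142/5 + 142/5 + 142/5 = 568/5.

113.60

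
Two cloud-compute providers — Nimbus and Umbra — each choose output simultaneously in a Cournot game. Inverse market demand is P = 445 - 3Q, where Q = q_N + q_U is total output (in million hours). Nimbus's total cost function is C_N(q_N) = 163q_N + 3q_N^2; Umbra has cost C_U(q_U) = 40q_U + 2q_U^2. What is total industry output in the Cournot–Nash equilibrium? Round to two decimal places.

50.62

Nimbus's profit: π_N = (445 - 3Q)q_N - (163q_N + 3q_N²). Setting ∂π_N/∂q_N = 0: 282 - 12q_N - 3(q_U) = 0.
Umbra's profit: π_U = (445 - 3Q)q_U - (40q_U + 2q_U²). Setting ∂π_U/∂q_U = 0: 405 - 10q_U - 3(q_N) = 0.
Rearranging gives the reaction functions q_N = (282 - 3q_U)/12 and q_U = (405 - 3q_N)/10.
Substituting one into the other gives q_N = 535/37 and q_U = 1338/37.
Total output Q = 535/37 + 1338/37 = 1873/37.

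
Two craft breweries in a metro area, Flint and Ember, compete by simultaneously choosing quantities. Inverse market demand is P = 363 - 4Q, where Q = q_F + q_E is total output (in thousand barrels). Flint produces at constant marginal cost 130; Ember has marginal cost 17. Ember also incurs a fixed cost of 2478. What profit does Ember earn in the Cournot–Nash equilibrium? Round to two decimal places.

Flint's profit: π_F = (363 - 4Q)q_F - (130q_F). Setting ∂π_F/∂q_F = 0: 233 - 8q_F - 4(q_E) = 0.
Ember's profit: π_E = (363 - 4Q)q_E - (17q_E). Setting ∂π_E/∂q_E = 0: 346 - 8q_E - 4(q_F) = 0.
Rearranging gives the reaction functions q_F = (233 - 4q_E)/8 and q_E = (346 - 4q_F)/8.
Solving the pair: q_F = 10, q_E = 153/4.
Price P = 363 - 4·(193/4) = 170.
Ember's profit: (170 - 17)·(153/4) - 2478 = 3374.2500.

3374.25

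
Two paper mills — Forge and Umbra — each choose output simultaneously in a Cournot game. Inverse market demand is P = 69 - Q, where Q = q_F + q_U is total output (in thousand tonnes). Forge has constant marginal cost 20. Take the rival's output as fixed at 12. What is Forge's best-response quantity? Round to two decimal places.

18.50

With the rival's output fixed at 12, Forge's profit is π_F = (69 - 12 - q_F)q_F - (20q_F) = (57 - q_F)q_F - (20q_F).
∂π_F/∂q_F = 37 - 2q_F = 0, so q_F = 37/2.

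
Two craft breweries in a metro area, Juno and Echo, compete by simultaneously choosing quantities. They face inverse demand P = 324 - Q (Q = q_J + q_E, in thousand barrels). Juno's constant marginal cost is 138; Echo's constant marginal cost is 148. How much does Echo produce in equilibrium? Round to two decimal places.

Juno's profit: π_J = (324 - Q)q_J - (138q_J). Setting ∂π_J/∂q_J = 0: 186 - 2q_J - (q_E) = 0.
Echo's profit: π_E = (324 - Q)q_E - (148q_E). Setting ∂π_E/∂q_E = 0: 176 - 2q_E - (q_J) = 0.
Best responses: q_J = (186 - q_E)/2, q_E = (176 - q_J)/2.
Solving the pair: q_J = 196/3, q_E = 166/3.

55.33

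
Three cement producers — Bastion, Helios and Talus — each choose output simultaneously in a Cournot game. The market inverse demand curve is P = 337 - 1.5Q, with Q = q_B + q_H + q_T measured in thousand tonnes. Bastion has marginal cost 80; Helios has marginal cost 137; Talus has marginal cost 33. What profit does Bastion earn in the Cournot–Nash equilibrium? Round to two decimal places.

Bastion's profit: π_B = (337 - 1.5Q)q_B - (80q_B). Setting ∂π_B/∂q_B = 0: 257 - 3q_B - (3/2)(q_H + q_T) = 0.
Helios's profit: π_H = (337 - 1.5Q)q_H - (137q_H). Setting ∂π_H/∂q_H = 0: 200 - 3q_H - (3/2)(q_B + q_T) = 0.
Talus's first-order condition: 304 - 3q_T - (3/2)(q_B + q_H) = 0.
Adding the 3 first-order conditions: 761 − 6Q = 0, so Q = 761/6.
Back-substituting: q_B = (257 − 761/4)/(3/2) = 89/2, q_H = (200 − 761/4)/(3/2) = 13/2, q_T = (304 − 761/4)/(3/2) = 455/6.
Price P = 337 - (3/2)·(761/6) = 587/4.
Bastion's profit: (587/4 - 80)·(89/2) = 2970.3750.

2970.38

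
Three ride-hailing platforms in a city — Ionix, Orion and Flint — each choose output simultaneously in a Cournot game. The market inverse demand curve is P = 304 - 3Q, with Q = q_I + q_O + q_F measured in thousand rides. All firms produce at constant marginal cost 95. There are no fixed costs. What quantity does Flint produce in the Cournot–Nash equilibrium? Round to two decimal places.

Each firm earns π_i = (304 - 3Q)q_i - 95q_i.
First-order condition (treating rivals' output as given): 209 - 6q_i - 3·Σ_{j≠i} q_j = 0.
By symmetry each firm produces the same amount; substituting Σ_{j≠i} q_j = 2q_i yields q_i = 209/12.

17.42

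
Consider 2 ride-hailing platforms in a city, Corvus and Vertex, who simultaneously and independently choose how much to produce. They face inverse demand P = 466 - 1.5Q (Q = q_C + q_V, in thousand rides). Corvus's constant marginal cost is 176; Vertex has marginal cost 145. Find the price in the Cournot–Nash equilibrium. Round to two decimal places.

Corvus's profit: π_C = (466 - 1.5Q)q_C - (176q_C). Setting ∂π_C/∂q_C = 0: 290 - 3q_C - (3/2)(q_V) = 0.
Vertex's first-order condition: 321 - 3q_V - (3/2)(q_C) = 0.
Rearranging gives the reaction functions q_C = (290 - (3/2)q_V)/3 and q_V = (321 - (3/2)q_C)/3.
Solving the pair: q_C = 518/9, q_V = 704/9.
Total output Q = 1222/9, so price P = 466 - (3/2)·(1222/9) = 787/3.

262.33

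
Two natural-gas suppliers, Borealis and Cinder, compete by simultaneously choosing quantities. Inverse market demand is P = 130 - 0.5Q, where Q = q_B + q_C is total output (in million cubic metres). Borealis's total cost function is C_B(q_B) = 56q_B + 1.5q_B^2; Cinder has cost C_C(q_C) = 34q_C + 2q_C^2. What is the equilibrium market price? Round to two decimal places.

Borealis's profit: π_B = (130 - 0.5Q)q_B - (56q_B + (3/2)q_B²). Setting ∂π_B/∂q_B = 0: 74 - 4q_B - (1/2)(q_C) = 0.
Cinder's first-order condition: 96 - 5q_C - (1/2)(q_B) = 0.
Rearranging gives the reaction functions q_B = (74 - (1/2)q_C)/4 and q_C = (96 - (1/2)q_B)/5.
Substituting one into the other gives q_B = 1288/79 and q_C = 1388/79.
Total output Q = 33.8734, so price P = 130 - (1/2)·33.8734 = 113.0633.

113.06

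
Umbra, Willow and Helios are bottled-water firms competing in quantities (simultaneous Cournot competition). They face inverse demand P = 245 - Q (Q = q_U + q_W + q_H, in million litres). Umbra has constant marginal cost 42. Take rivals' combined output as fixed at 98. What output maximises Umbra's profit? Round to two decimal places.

With rivals' combined output fixed at 98, Umbra's profit is π_U = (245 - 98 - q_U)q_U - (42q_U) = (147 - q_U)q_U - (42q_U).
∂π_U/∂q_U = 105 - 2q_U = 0, so q_U = 105/2.

52.50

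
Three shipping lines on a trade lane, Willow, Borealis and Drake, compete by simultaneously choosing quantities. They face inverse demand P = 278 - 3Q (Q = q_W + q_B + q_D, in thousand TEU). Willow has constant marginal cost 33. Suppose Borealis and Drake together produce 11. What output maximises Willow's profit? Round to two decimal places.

35.33

With rivals' combined output fixed at 11, Willow's profit is π_W = (278 - 3·11 - 3q_W)q_W - (33q_W) = (245 - 3q_W)q_W - (33q_W).
∂π_W/∂q_W = 212 - 6q_W = 0, so q_W = 106/3.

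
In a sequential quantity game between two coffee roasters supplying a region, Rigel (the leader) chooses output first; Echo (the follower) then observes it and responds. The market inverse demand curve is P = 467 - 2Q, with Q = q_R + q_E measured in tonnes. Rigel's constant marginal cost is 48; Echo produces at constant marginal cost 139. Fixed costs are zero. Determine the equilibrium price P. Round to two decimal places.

175.50

Solve by backward induction. Given q_R, the follower Echo maximises π_E = (467 - 2q_R - 2q_E)q_E - 139q_E.
Setting the follower's marginal profit to zero, 328 - 2q_R - 4q_E = 0, i.e. q_E = (328 - 2q_R)/4.
The leader anticipates this reaction. Substituting into P = 467 - 2Q gives P = 303 - q_R, so π_R = (303 - q_R)q_R - 48q_R.
Maximising: ∂π_R/∂q_R = 255 - 2q_R = 0, giving q_R = 255/2.
Then q_E = (328 - 2·(255/2))/4 = 73/4.
Total output Q = 583/4, so price P = 467 - 2·(583/4) = 351/2.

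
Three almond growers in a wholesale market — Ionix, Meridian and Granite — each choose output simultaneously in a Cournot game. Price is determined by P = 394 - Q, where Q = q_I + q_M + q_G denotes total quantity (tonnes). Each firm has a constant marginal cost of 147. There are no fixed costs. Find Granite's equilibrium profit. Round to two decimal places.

Each firm earns π_i = (394 - Q)q_i - 147q_i.
First-order condition (treating rivals' output as given): 247 - 2q_i - Σ_{j≠i} q_j = 0.
By symmetry each firm produces the same amount; substituting Σ_{j≠i} q_j = 2q_i yields q_i = 247/4.
Price P = 394 - 741/4 = 835/4.
Granite's profit: (835/4 - 147)·(247/4) = 3813.0625.

3813.06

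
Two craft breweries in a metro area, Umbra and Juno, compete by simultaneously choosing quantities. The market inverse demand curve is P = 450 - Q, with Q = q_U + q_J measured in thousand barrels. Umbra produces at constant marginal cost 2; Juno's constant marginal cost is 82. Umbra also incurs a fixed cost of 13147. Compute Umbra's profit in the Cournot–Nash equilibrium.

17829

Umbra's profit: π_U = (450 - Q)q_U - (2q_U). Setting ∂π_U/∂q_U = 0: 448 - 2q_U - (q_J) = 0.
Juno's first-order condition: 368 - 2q_J - (q_U) = 0.
Rearranging gives the reaction functions q_U = (448 - q_J)/2 and q_J = (368 - q_U)/2.
Substituting one into the other gives q_U = 176 and q_J = 96.
Price P = 450 - 272 = 178.
Umbra's profit: (178 - 2)·176 - 13147 = 17829.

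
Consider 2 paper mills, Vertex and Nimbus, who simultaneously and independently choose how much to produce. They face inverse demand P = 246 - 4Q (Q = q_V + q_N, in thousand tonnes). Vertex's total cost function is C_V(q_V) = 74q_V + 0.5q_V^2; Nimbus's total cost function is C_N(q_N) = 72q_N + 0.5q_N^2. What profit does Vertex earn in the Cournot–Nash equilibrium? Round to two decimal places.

Vertex's profit: π_V = (246 - 4Q)q_V - (74q_V + (1/2)q_V²). Setting ∂π_V/∂q_V = 0: 172 - 9q_V - 4(q_N) = 0.
Nimbus's profit: π_N = (246 - 4Q)q_N - (72q_N + (1/2)q_N²). Setting ∂π_N/∂q_N = 0: 174 - 9q_N - 4(q_V) = 0.
Rearranging gives the reaction functions q_V = (172 - 4q_N)/9 and q_N = (174 - 4q_V)/9.
Solving the pair: q_V = 852/65, q_N = 878/65.
Price P = 246 - 4·(346/13) = 1814/13.
Vertex's profit: (1814/13)·(852/65) - 74·(852/65) - (1/2)(852/65)² = 773.1522.

773.15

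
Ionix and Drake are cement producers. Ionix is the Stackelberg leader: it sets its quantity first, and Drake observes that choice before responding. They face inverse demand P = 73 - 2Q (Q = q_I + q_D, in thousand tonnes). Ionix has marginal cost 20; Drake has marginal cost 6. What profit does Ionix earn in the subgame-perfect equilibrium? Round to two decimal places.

95.06

The follower Drake best-responds to any q_I: π_D = (73 - 2Q)q_D - 6q_D.
Setting the follower's marginal profit to zero, 67 - 2q_I - 4q_D = 0, i.e. q_D = (67 - 2q_I)/4.
Ionix substitutes q_D(q_I) into its own profit: π_I = q_I(73 - 2q_I - (67 - 2q_I)/2) - 20q_I = (79/2 - q_I)q_I - 20q_I.
The leader's first-order condition 39/2 - 2q_I = 0 yields q_I = 39/4.
Then q_D = (67 - 2·(39/4))/4 = 95/8.
Price P = 73 - 2·(173/8) = 119/4.
Ionix's profit: (119/4 - 20)·(39/4) = 1521/16.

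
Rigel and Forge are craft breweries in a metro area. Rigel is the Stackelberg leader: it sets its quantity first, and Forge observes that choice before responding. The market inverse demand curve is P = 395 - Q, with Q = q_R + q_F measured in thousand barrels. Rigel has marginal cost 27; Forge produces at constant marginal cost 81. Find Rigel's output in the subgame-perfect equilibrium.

211

Solve by backward induction. Given q_R, the follower Forge maximises π_F = (395 - q_R - q_F)q_F - 81q_F.
Follower FOC: 314 - q_R - 2q_F = 0, so q_F(q_R) = (314 - q_R)/2.
The leader anticipates this reaction. Substituting into P = 395 - Q gives P = 238 - (1/2)q_R, so π_R = (238 - (1/2)q_R)q_R - 27q_R.
Maximising: ∂π_R/∂q_R = 211 - q_R = 0, giving q_R = 211.
Then q_F = (314 - 211)/2 = 103/2.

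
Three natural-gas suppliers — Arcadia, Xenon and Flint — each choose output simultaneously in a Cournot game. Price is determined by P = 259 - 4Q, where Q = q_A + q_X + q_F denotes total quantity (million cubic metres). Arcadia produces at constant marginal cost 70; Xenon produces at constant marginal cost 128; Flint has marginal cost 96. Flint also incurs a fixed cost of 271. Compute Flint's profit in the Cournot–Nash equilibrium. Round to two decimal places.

175.27

Arcadia's profit: π_A = (259 - 4Q)q_A - (70q_A). Setting ∂π_A/∂q_A = 0: 189 - 8q_A - 4(q_X + q_F) = 0.
Xenon's profit: π_X = (259 - 4Q)q_X - (128q_X). Setting ∂π_X/∂q_X = 0: 131 - 8q_X - 4(q_A + q_F) = 0.
Flint's profit: π_F = (259 - 4Q)q_F - (96q_F). Setting ∂π_F/∂q_F = 0: 163 - 8q_F - 4(q_A + q_X) = 0.
Adding the 3 conditions: 483 − 8Q − 8Q = 0, i.e. Q = 483/16.
Back-substituting: q_A = (189 − 483/4)/4 = 273/16, q_X = (131 − 483/4)/4 = 41/16, q_F = (163 − 483/4)/4 = 169/16.
Price P = 259 - 4·(483/16) = 553/4.
Flint's profit: (553/4 - 96)·(169/16) - 271 = 175.2656.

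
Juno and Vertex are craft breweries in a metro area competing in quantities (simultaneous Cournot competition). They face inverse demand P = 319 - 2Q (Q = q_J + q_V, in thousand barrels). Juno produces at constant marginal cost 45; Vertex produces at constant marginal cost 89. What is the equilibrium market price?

151

Juno's profit: π_J = (319 - 2Q)q_J - (45q_J). Setting ∂π_J/∂q_J = 0: 274 - 4q_J - 2(q_V) = 0.
Vertex's first-order condition: 230 - 4q_V - 2(q_J) = 0.
So q_J = (274 - 2q_V)/4 and q_V = (230 - 2q_J)/4.
Solving the pair: q_J = 53, q_V = 31.
Total output Q = 84, so price P = 319 - 2·84 = 151.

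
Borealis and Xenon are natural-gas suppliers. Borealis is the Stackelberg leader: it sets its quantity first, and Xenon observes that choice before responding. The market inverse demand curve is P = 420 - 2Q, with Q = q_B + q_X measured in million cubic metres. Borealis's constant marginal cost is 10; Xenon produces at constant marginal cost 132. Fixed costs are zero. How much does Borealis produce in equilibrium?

133

Solve by backward induction. Given q_B, the follower Xenon maximises π_X = (420 - 2q_B - 2q_X)q_X - 132q_X.
Setting the follower's marginal profit to zero, 288 - 2q_B - 4q_X = 0, i.e. q_X = (288 - 2q_B)/4.
The leader anticipates this reaction. Substituting into P = 420 - 2Q gives P = 276 - q_B, so π_B = (276 - q_B)q_B - 10q_B.
Maximising: ∂π_B/∂q_B = 266 - 2q_B = 0, giving q_B = 133.
Then q_X = (288 - 2·133)/4 = 11/2.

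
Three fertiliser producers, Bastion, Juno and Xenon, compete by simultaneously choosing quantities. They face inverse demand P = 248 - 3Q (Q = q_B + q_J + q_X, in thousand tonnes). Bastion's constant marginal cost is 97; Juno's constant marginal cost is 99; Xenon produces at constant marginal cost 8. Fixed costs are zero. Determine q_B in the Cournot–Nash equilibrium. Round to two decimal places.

Bastion's profit: π_B = (248 - 3Q)q_B - (97q_B). Setting ∂π_B/∂q_B = 0: 151 - 6q_B - 3(q_J + q_X) = 0.
Juno's first-order condition: 149 - 6q_J - 3(q_B + q_X) = 0.
Xenon's profit: π_X = (248 - 3Q)q_X - (8q_X). Setting ∂π_X/∂q_X = 0: 240 - 6q_X - 3(q_B + q_J) = 0.
Adding the 3 conditions: 540 − 6Q − 6Q = 0, i.e. Q = 45.
Back-substituting: q_B = (151 − 135)/3 = 16/3, q_J = (149 − 135)/3 = 14/3, q_X = (240 − 135)/3 = 35.

5.33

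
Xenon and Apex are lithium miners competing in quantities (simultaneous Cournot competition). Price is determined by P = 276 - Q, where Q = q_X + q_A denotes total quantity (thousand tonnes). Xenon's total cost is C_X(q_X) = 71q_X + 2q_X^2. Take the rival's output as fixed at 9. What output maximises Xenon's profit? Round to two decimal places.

With the rival's output fixed at 9, Xenon's profit is π_X = (276 - 9 - q_X)q_X - (71q_X + 2q_X²) = (267 - q_X)q_X - (71q_X + 2q_X²).
∂π_X/∂q_X = 196 - 6q_X = 0, so q_X = 98/3.

32.67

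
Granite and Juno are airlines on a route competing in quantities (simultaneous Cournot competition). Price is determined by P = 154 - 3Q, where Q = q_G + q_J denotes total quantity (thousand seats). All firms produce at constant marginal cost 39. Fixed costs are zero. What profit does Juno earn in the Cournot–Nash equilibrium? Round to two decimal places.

Each firm earns π_i = (154 - 3Q)q_i - 39q_i.
First-order condition (treating rivals' output as given): 115 - 6q_i - 3q_j = 0.
By symmetry each firm produces the same amount; substituting q_j = q_i yields q_i = 115/9.
Price P = 154 - 3·(230/9) = 232/3.
Juno's profit: (232/3 - 39)·(115/9) = 489.8148.

489.81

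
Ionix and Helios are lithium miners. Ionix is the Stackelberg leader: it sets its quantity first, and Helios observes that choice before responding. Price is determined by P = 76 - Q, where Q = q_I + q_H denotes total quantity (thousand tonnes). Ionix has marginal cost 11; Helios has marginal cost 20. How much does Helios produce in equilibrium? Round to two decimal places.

The follower Helios best-responds to any q_I: π_H = (76 - Q)q_H - 20q_H.
Follower FOC: 56 - q_I - 2q_H = 0, so q_H(q_I) = (56 - q_I)/2.
The leader anticipates this reaction. Substituting into P = 76 - Q gives P = 48 - (1/2)q_I, so π_I = (48 - (1/2)q_I)q_I - 11q_I.
The leader's first-order condition 37 - q_I = 0 yields q_I = 37.
Then q_H = (56 - 37)/2 = 19/2.

9.50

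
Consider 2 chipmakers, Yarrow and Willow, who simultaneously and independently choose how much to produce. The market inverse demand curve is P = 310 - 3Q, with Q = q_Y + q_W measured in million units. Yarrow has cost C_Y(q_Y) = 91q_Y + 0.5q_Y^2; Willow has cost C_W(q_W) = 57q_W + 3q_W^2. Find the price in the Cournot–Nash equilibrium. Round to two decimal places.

190.68

Yarrow's profit: π_Y = (310 - 3Q)q_Y - (91q_Y + (1/2)q_Y²). Setting ∂π_Y/∂q_Y = 0: 219 - 7q_Y - 3(q_W) = 0.
Willow's first-order condition: 253 - 12q_W - 3(q_Y) = 0.
So q_Y = (219 - 3q_W)/7 and q_W = (253 - 3q_Y)/12.
Substituting one into the other gives q_Y = 623/25 and q_W = 1114/75.
Total output Q = 39.7733, so price P = 310 - 3·39.7733 = 190.6800.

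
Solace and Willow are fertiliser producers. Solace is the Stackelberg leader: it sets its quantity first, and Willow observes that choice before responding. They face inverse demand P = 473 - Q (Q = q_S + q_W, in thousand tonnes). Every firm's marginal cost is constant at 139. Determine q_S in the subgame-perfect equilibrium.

167

The follower Willow best-responds to any q_S: π_W = (473 - Q)q_W - 139q_W.
Follower FOC: 334 - q_S - 2q_W = 0, so q_W(q_S) = (334 - q_S)/2.
The leader anticipates this reaction. Substituting into P = 473 - Q gives P = 306 - (1/2)q_S, so π_S = (306 - (1/2)q_S)q_S - 139q_S.
Leader FOC: 167 - q_S = 0, so q_S = 167.
Then q_W = (334 - 167)/2 = 167/2.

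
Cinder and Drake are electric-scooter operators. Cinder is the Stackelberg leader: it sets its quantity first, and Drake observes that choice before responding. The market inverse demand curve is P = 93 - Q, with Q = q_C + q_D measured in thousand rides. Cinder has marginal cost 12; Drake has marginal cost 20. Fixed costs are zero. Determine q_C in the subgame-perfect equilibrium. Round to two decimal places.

44.50

The follower Drake best-responds to any q_C: π_D = (93 - Q)q_D - 20q_D.
Follower FOC: 73 - q_C - 2q_D = 0, so q_D(q_C) = (73 - q_C)/2.
The leader anticipates this reaction. Substituting into P = 93 - Q gives P = 113/2 - (1/2)q_C, so π_C = (113/2 - (1/2)q_C)q_C - 12q_C.
Leader FOC: 89/2 - q_C = 0, so q_C = 89/2.
Then q_D = (73 - 89/2)/2 = 57/4.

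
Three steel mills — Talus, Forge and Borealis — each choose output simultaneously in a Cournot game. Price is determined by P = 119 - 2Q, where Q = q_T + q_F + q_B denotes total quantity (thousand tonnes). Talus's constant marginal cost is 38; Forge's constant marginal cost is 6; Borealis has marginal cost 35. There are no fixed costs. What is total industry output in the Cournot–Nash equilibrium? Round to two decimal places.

34.75

Talus's profit: π_T = (119 - 2Q)q_T - (38q_T). Setting ∂π_T/∂q_T = 0: 81 - 4q_T - 2(q_F + q_B) = 0.
Forge's first-order condition: 113 - 4q_F - 2(q_T + q_B) = 0.
Borealis's profit: π_B = (119 - 2Q)q_B - (35q_B). Setting ∂π_B/∂q_B = 0: 84 - 4q_B - 2(q_T + q_F) = 0.
Summing all 3 equations gives 278 − 8Q = 0, hence Q = 139/4.
Back-substituting: q_T = (81 − 139/2)/2 = 23/4, q_F = (113 − 139/2)/2 = 87/4, q_B = (84 − 139/2)/2 = 29/4.
Total output Q = 23/4 + 87/4 + 29/4 = 139/4.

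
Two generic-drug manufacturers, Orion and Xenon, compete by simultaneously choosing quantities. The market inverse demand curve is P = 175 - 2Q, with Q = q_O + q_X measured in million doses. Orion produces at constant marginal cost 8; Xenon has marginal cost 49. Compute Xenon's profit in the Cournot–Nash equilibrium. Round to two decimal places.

401.39

Orion's profit: π_O = (175 - 2Q)q_O - (8q_O). Setting ∂π_O/∂q_O = 0: 167 - 4q_O - 2(q_X) = 0.
Xenon's profit: π_X = (175 - 2Q)q_X - (49q_X). Setting ∂π_X/∂q_X = 0: 126 - 4q_X - 2(q_O) = 0.
So q_O = (167 - 2q_X)/4 and q_X = (126 - 2q_O)/4.
Substituting one into the other gives q_O = 104/3 and q_X = 85/6.
Price P = 175 - 2·(293/6) = 232/3.
Xenon's profit: (232/3 - 49)·(85/6) = 401.3889.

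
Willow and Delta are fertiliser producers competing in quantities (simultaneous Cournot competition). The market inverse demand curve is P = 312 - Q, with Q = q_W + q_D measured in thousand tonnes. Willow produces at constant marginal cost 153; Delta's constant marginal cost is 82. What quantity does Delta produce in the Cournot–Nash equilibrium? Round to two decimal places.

Willow's profit: π_W = (312 - Q)q_W - (153q_W). Setting ∂π_W/∂q_W = 0: 159 - 2q_W - (q_D) = 0.
Delta's profit: π_D = (312 - Q)q_D - (82q_D). Setting ∂π_D/∂q_D = 0: 230 - 2q_D - (q_W) = 0.
Best responses: q_W = (159 - q_D)/2, q_D = (230 - q_W)/2.
Substituting one into the other gives q_W = 88/3 and q_D = 301/3.

100.33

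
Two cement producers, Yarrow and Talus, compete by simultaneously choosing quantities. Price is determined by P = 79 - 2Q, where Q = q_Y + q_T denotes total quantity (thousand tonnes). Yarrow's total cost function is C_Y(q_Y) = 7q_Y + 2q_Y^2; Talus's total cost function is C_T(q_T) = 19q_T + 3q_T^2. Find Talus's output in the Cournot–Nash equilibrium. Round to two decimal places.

4.42

Yarrow's profit: π_Y = (79 - 2Q)q_Y - (7q_Y + 2q_Y²). Setting ∂π_Y/∂q_Y = 0: 72 - 8q_Y - 2(q_T) = 0.
Talus's first-order condition: 60 - 10q_T - 2(q_Y) = 0.
So q_Y = (72 - 2q_T)/8 and q_T = (60 - 2q_Y)/10.
Substituting one into the other gives q_Y = 150/19 and q_T = 84/19.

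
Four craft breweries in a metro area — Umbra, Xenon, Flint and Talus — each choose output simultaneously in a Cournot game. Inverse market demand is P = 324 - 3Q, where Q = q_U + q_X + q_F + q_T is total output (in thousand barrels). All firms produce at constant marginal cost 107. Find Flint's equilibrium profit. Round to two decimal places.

627.85

Each firm earns π_i = (324 - 3Q)q_i - 107q_i.
First-order condition (treating rivals' output as given): 217 - 6q_i - 3·Σ_{j≠i} q_j = 0.
With identical firms every q_j equals q_i, so Σ_{j≠i} q_j = 3q_i and 217 = 15q_i, giving q_i = 217/15.
Price P = 324 - 3·(868/15) = 752/5.
Flint's profit: (752/5 - 107)·(217/15) = 627.8533.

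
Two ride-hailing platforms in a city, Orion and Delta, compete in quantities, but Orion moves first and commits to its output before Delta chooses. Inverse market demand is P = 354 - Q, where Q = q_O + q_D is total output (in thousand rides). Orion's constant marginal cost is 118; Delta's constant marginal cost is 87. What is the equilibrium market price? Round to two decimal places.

169.25

The follower Delta best-responds to any q_O: π_D = (354 - Q)q_D - 87q_D.
∂π_D/∂q_D = 267 - q_O - 2q_D = 0 gives the reaction function q_D = (267 - q_O)/2.
The leader anticipates this reaction. Substituting into P = 354 - Q gives P = 441/2 - (1/2)q_O, so π_O = (441/2 - (1/2)q_O)q_O - 118q_O.
Leader FOC: 205/2 - q_O = 0, so q_O = 205/2.
Then q_D = (267 - 205/2)/2 = 329/4.
Total output Q = 739/4, so price P = 354 - 739/4 = 677/4.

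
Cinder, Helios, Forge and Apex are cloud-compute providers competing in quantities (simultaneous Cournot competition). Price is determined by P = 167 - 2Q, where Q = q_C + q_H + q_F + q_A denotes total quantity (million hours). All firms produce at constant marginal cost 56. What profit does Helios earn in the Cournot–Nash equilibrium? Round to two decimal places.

Each firm earns π_i = (167 - 2Q)q_i - 56q_i.
Setting ∂π_i/∂q_i = 0 with rivals' quantities fixed: 111 - 4q_i - 2·Σ_{j≠i} q_j = 0.
By symmetry each firm produces the same amount; substituting Σ_{j≠i} q_j = 3q_i yields q_i = 111/10.
Price P = 167 - 2·(222/5) = 391/5.
Helios's profit: (391/5 - 56)·(111/10) = 246.4200.

246.42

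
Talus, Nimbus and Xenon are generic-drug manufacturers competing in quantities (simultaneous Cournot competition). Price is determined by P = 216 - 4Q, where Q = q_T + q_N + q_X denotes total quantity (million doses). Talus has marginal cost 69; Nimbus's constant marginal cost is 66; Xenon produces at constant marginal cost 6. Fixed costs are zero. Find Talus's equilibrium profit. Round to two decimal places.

Talus's profit: π_T = (216 - 4Q)q_T - (69q_T). Setting ∂π_T/∂q_T = 0: 147 - 8q_T - 4(q_N + q_X) = 0.
Nimbus's profit: π_N = (216 - 4Q)q_N - (66q_N). Setting ∂π_N/∂q_N = 0: 150 - 8q_N - 4(q_T + q_X) = 0.
Xenon's profit: π_X = (216 - 4Q)q_X - (6q_X). Setting ∂π_X/∂q_X = 0: 210 - 8q_X - 4(q_T + q_N) = 0.
Summing all 3 equations gives 507 − 16Q = 0, hence Q = 507/16.
Back-substituting: q_T = (147 − 507/4)/4 = 81/16, q_N = (150 − 507/4)/4 = 93/16, q_X = (210 − 507/4)/4 = 333/16.
Price P = 216 - 4·(507/16) = 357/4.
Talus's profit: (357/4 - 69)·(81/16) = 102.5156.

102.52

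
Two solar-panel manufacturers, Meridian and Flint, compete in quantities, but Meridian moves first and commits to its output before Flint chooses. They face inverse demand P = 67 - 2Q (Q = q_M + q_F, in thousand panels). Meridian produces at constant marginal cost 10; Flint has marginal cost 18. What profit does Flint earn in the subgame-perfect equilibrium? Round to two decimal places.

34.03

Solve by backward induction. Given q_M, the follower Flint maximises π_F = (67 - 2q_M - 2q_F)q_F - 18q_F.
Follower FOC: 49 - 2q_M - 4q_F = 0, so q_F(q_M) = (49 - 2q_M)/4.
The leader anticipates this reaction. Substituting into P = 67 - 2Q gives P = 85/2 - q_M, so π_M = (85/2 - q_M)q_M - 10q_M.
The leader's first-order condition 65/2 - 2q_M = 0 yields q_M = 65/4.
Then q_F = (49 - 2·(65/4))/4 = 33/8.
Price P = 67 - 2·(163/8) = 105/4.
Flint's profit: (105/4 - 18)·(33/8) = 1089/32.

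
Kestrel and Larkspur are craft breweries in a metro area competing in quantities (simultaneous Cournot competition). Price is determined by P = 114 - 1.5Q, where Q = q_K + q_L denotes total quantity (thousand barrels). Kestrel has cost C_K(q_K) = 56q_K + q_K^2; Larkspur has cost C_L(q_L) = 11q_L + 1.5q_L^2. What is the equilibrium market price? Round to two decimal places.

Kestrel's profit: π_K = (114 - 1.5Q)q_K - (56q_K + q_K²). Setting ∂π_K/∂q_K = 0: 58 - 5q_K - (3/2)(q_L) = 0.
Larkspur's first-order condition: 103 - 6q_L - (3/2)(q_K) = 0.
Rearranging gives the reaction functions q_K = (58 - (3/2)q_L)/5 and q_L = (103 - (3/2)q_K)/6.
Substituting one into the other gives q_K = 258/37 and q_L = 1712/111.
Total output Q = 22.3964, so price P = 114 - (3/2)·22.3964 = 80.4054.

80.41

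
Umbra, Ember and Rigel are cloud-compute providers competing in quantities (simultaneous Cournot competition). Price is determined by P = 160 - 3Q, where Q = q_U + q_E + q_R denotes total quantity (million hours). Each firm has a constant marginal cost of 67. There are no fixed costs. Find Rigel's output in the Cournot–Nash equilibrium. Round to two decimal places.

A representative firm's profit is π_i = q_i(160 - 3Q) - 67q_i.
Setting ∂π_i/∂q_i = 0 with rivals' quantities fixed: 93 - 6q_i - 3·Σ_{j≠i} q_j = 0.
With identical firms every q_j equals q_i, so Σ_{j≠i} q_j = 2q_i and 93 = 12q_i, giving q_i = 31/4.

7.75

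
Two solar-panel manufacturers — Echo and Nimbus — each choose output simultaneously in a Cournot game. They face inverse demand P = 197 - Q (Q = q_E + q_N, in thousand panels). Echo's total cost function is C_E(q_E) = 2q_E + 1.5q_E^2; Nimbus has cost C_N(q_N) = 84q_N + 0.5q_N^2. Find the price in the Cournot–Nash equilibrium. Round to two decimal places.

Echo's profit: π_E = (197 - Q)q_E - (2q_E + (3/2)q_E²). Setting ∂π_E/∂q_E = 0: 195 - 5q_E - (q_N) = 0.
Nimbus's first-order condition: 113 - 3q_N - (q_E) = 0.
So q_E = (195 - q_N)/5 and q_N = (113 - q_E)/3.
Substituting one into the other gives q_E = 236/7 and q_N = 185/7.
Total output Q = 421/7, so price P = 197 - 421/7 = 958/7.

136.86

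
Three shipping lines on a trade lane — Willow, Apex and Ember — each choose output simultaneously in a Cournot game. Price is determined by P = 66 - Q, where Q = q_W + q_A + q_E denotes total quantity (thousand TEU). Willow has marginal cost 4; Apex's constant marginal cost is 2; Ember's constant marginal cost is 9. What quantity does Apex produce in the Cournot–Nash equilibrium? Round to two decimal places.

Willow's profit: π_W = (66 - Q)q_W - (4q_W). Setting ∂π_W/∂q_W = 0: 62 - 2q_W - (q_A + q_E) = 0.
Apex's profit: π_A = (66 - Q)q_A - (2q_A). Setting ∂π_A/∂q_A = 0: 64 - 2q_A - (q_W + q_E) = 0.
Ember's profit: π_E = (66 - Q)q_E - (9q_E). Setting ∂π_E/∂q_E = 0: 57 - 2q_E - (q_W + q_A) = 0.
Adding the 3 conditions: 183 − 2Q − 2Q = 0, i.e. Q = 183/4.
Back-substituting: q_W = (62 − 183/4) = 65/4, q_A = (64 − 183/4) = 73/4, q_E = (57 − 183/4) = 45/4.

18.25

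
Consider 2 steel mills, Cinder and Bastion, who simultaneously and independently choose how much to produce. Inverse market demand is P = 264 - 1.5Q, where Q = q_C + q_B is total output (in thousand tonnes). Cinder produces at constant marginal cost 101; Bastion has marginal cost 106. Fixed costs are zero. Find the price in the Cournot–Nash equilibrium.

Cinder's profit: π_C = (264 - 1.5Q)q_C - (101q_C). Setting ∂π_C/∂q_C = 0: 163 - 3q_C - (3/2)(q_B) = 0.
Bastion's profit: π_B = (264 - 1.5Q)q_B - (106q_B). Setting ∂π_B/∂q_B = 0: 158 - 3q_B - (3/2)(q_C) = 0.
Rearranging gives the reaction functions q_C = (163 - (3/2)q_B)/3 and q_B = (158 - (3/2)q_C)/3.
Solving the pair: q_C = 112/3, q_B = 34.
Total output Q = 214/3, so price P = 264 - (3/2)·(214/3) = 157.

157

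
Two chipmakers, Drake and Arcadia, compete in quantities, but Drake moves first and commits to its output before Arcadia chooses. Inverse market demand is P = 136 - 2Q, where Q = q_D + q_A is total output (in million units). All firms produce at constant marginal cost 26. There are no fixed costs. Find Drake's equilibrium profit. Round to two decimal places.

756.25

Solve by backward induction. Given q_D, the follower Arcadia maximises π_A = (136 - 2q_D - 2q_A)q_A - 26q_A.
Follower FOC: 110 - 2q_D - 4q_A = 0, so q_A(q_D) = (110 - 2q_D)/4.
Drake substitutes q_A(q_D) into its own profit: π_D = q_D(136 - 2q_D - (110 - 2q_D)/2) - 26q_D = (81 - q_D)q_D - 26q_D.
Maximising: ∂π_D/∂q_D = 55 - 2q_D = 0, giving q_D = 55/2.
Then q_A = (110 - 2·(55/2))/4 = 55/4.
Price P = 136 - 2·(165/4) = 107/2.
Drake's profit: (107/2 - 26)·(55/2) = 756.2500.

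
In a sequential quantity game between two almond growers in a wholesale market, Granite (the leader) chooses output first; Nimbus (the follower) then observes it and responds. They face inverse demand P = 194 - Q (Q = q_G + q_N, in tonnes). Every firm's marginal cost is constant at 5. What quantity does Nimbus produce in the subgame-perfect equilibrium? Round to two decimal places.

47.25

Solve by backward induction. Given q_G, the follower Nimbus maximises π_N = (194 - q_G - q_N)q_N - 5q_N.
∂π_N/∂q_N = 189 - q_G - 2q_N = 0 gives the reaction function q_N = (189 - q_G)/2.
The leader anticipates this reaction. Substituting into P = 194 - Q gives P = 199/2 - (1/2)q_G, so π_G = (199/2 - (1/2)q_G)q_G - 5q_G.
The leader's first-order condition 189/2 - q_G = 0 yields q_G = 189/2.
Then q_N = (189 - 189/2)/2 = 189/4.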